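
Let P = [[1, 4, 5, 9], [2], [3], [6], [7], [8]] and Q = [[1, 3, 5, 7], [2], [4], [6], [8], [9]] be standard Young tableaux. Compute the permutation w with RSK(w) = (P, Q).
8 3 7 4 6 5 9 2 1

Reverse RSK: for i = n, n-1, ..., 1, locate i in Q, remove the corresponding corner cell from P, and reverse-bump its entry up through P; the value ejected from row 1 is w(i).

So w = 8 3 7 4 6 5 9 2 1.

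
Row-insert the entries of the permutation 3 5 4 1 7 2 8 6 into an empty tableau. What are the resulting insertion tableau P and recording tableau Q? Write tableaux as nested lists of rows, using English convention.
P = [[1, 2, 6, 8], [3, 4, 7], [5]], Q = [[1, 2, 5, 7], [3, 6, 8], [4]]

Insert each entry of the permutation into P by Schensted row insertion, recording in Q the position of each new cell.

Insert 3: appended to row 1. P = [[3]].
Insert 5: appended to row 1. P = [[3, 5]].
Insert 4: 4 bumps 5 from row 1; 5 starts row 2. P = [[3, 4], [5]].
Insert 1: 1 bumps 3 from row 1; 3 bumps 5 from row 2; 5 starts row 3. P = [[1, 4], [3], [5]].
Insert 7: appended to row 1. P = [[1, 4, 7], [3], [5]].
Insert 2: 2 bumps 4 from row 1; 4 appends to row 2. P = [[1, 2, 7], [3, 4], [5]].
Insert 8: appended to row 1. P = [[1, 2, 7, 8], [3, 4], [5]].
Insert 6: 6 bumps 7 from row 1; 7 appends to row 2. P = [[1, 2, 6, 8], [3, 4, 7], [5]].

So P = [[1, 2, 6, 8], [3, 4, 7], [5]], Q = [[1, 2, 5, 7], [3, 6, 8], [4]].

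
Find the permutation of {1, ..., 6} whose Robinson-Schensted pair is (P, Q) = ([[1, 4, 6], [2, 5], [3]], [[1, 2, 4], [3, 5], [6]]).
3 5 2 6 4 1

Reverse the RSK construction: for i from n down to 1, find the cell of Q containing i, remove the entry at that cell from P, and reverse-bump it up through P; the value ejected from row 1 is w(i).

Step i=6: Q has 6 at row 3, column 1; remove 3 from row 3 of P and reverse-bump: 3 enters row 2 and ejects 2; 2 enters row 1 and ejects 1. So w(6) = 1. P is now [[2, 4, 6], [3, 5]].
Step i=5: Q has 5 at row 2, column 2; remove 5 from row 2 of P and reverse-bump: 5 enters row 1 and ejects 4. So w(5) = 4. P is now [[2, 5, 6], [3]].
Step i=4: Q has 4 at row 1, column 3; remove that cell from P, ejecting 6. So w(4) = 6. P is now [[2, 5], [3]].
Step i=3: Q has 3 at row 2, column 1; remove 3 from row 2 of P and reverse-bump: 3 enters row 1 and ejects 2. So w(3) = 2. P is now [[3, 5]].
Step i=2: Q has 2 at row 1, column 2; remove that cell from P, ejecting 5. So w(2) = 5. P is now [[3]].
Step i=1: Q has 1 at row 1, column 1; remove that cell from P, ejecting 3. So w(1) = 3. P is now [].

So w = 3 5 2 6 4 1.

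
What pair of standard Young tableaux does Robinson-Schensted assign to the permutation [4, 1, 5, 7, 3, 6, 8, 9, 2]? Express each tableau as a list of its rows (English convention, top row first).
P = [[1, 2, 6, 8, 9], [3, 5, 7], [4]], Q = [[1, 3, 4, 7, 8], [2, 5, 6], [9]]

Insert each entry of the permutation into P by Schensted row insertion, recording in Q the position of each new cell.

After inserting 4: P = [[4]].
After inserting 1: P = [[1], [4]].
After inserting 5: P = [[1, 5], [4]].
After inserting 7: P = [[1, 5, 7], [4]].
After inserting 3: P = [[1, 3, 7], [4, 5]].
After inserting 6: P = [[1, 3, 6], [4, 5, 7]].
After inserting 8: P = [[1, 3, 6, 8], [4, 5, 7]].
After inserting 9: P = [[1, 3, 6, 8, 9], [4, 5, 7]].
After inserting 2: P = [[1, 2, 6, 8, 9], [3, 5, 7], [4]].

So P = [[1, 2, 6, 8, 9], [3, 5, 7], [4]], Q = [[1, 3, 4, 7, 8], [2, 5, 6], [9]].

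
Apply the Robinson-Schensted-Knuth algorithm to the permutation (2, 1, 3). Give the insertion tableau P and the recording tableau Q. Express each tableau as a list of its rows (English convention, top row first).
Insert each entry of the permutation into P by Schensted row insertion, recording in Q the position of each new cell.

After inserting 2: P = [[2]].
After inserting 1: P = [[1], [2]].
After inserting 3: P = [[1, 3], [2]].

So P = [[1, 3], [2]], Q = [[1, 3], [2]].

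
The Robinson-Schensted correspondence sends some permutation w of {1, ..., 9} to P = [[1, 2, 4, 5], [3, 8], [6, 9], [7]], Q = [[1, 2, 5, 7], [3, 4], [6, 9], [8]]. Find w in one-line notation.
7 9 1 3 6 4 8 2 5

Reverse the RSK construction: for i from n down to 1, find the cell of Q containing i, remove the entry at that cell from P, and reverse-bump it up through P; the value ejected from row 1 is w(i).

Step i=9: Q has 9 at row 3, column 2; remove 9 from row 3 of P and reverse-bump: 9 enters row 2 and ejects 8; 8 enters row 1 and ejects 5. So w(9) = 5. P is now [[1, 2, 4, 8], [3, 9], [6], [7]].
Step i=8: Q has 8 at row 4, column 1; remove 7 from row 4 of P and reverse-bump: 7 enters row 3 and ejects 6; 6 enters row 2 and ejects 3; 3 enters row 1 and ejects 2. So w(8) = 2. P is now [[1, 3, 4, 8], [6, 9], [7]].
Step i=7: Q has 7 at row 1, column 4; remove that cell from P, ejecting 8. So w(7) = 8. P is now [[1, 3, 4], [6, 9], [7]].
Step i=6: Q has 6 at row 3, column 1; remove 7 from row 3 of P and reverse-bump: 7 enters row 2 and ejects 6; 6 enters row 1 and ejects 4. So w(6) = 4. P is now [[1, 3, 6], [7, 9]].
Step i=5: Q has 5 at row 1, column 3; remove that cell from P, ejecting 6. So w(5) = 6. P is now [[1, 3], [7, 9]].
Step i=4: Q has 4 at row 2, column 2; remove 9 from row 2 of P and reverse-bump: 9 enters row 1 and ejects 3. So w(4) = 3. P is now [[1, 9], [7]].
Step i=3: Q has 3 at row 2, column 1; remove 7 from row 2 of P and reverse-bump: 7 enters row 1 and ejects 1. So w(3) = 1. P is now [[7, 9]].
Step i=2: Q has 2 at row 1, column 2; remove that cell from P, ejecting 9. So w(2) = 9. P is now [[7]].
Step i=1: Q has 1 at row 1, column 1; remove that cell from P, ejecting 7. So w(1) = 7. P is now [].

So w = 7 9 1 3 6 4 8 2 5.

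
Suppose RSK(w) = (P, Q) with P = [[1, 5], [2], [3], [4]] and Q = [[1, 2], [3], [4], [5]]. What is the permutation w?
4 5 3 2 1

Reverse the RSK construction: for i from n down to 1, find the cell of Q containing i, remove the entry at that cell from P, and reverse-bump it up through P; the value ejected from row 1 is w(i).

Step i=5: Q has 5 at row 4, column 1; remove 4 from row 4 of P and reverse-bump: 4 enters row 3 and ejects 3; 3 enters row 2 and ejects 2; 2 enters row 1 and ejects 1. So w(5) = 1. P is now [[2, 5], [3], [4]].
Step i=4: Q has 4 at row 3, column 1; remove 4 from row 3 of P and reverse-bump: 4 enters row 2 and ejects 3; 3 enters row 1 and ejects 2. So w(4) = 2. P is now [[3, 5], [4]].
Step i=3: Q has 3 at row 2, column 1; remove 4 from row 2 of P and reverse-bump: 4 enters row 1 and ejects 3. So w(3) = 3. P is now [[4, 5]].
Step i=2: Q has 2 at row 1, column 2; remove that cell from P, ejecting 5. So w(2) = 5. P is now [[4]].
Step i=1: Q has 1 at row 1, column 1; remove that cell from P, ejecting 4. So w(1) = 4. P is now [].

So w = 4 5 3 2 1.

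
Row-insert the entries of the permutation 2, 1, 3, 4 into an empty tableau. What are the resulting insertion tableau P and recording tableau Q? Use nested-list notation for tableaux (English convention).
P = [[1, 3, 4], [2]], Q = [[1, 3, 4], [2]]

Insert each entry of the permutation into P by Schensted row insertion, recording in Q the position of each new cell.

Insert 2: appended to row 1. P = [[2]].
Insert 1: 1 bumps 2 from row 1; 2 starts row 2. P = [[1], [2]].
Insert 3: appended to row 1. P = [[1, 3], [2]].
Insert 4: appended to row 1. P = [[1, 3, 4], [2]].

So P = [[1, 3, 4], [2]], Q = [[1, 3, 4], [2]].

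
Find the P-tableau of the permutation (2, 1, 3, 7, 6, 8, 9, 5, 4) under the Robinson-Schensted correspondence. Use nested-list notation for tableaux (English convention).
P = [[1, 3, 4, 8, 9], [2, 5], [6], [7]]

Insert 2: appended to row 1. P = [[2]].
Insert 1: 1 bumps 2 from row 1; 2 starts row 2. P = [[1], [2]].
Insert 3: appended to row 1. P = [[1, 3], [2]].
Insert 7: appended to row 1. P = [[1, 3, 7], [2]].
Insert 6: 6 bumps 7 from row 1; 7 appends to row 2. P = [[1, 3, 6], [2, 7]].
Insert 8: appended to row 1. P = [[1, 3, 6, 8], [2, 7]].
Insert 9: appended to row 1. P = [[1, 3, 6, 8, 9], [2, 7]].
Insert 5: 5 bumps 6 from row 1; 6 bumps 7 from row 2; 7 starts row 3. P = [[1, 3, 5, 8, 9], [2, 6], [7]].
Insert 4: 4 bumps 5 from row 1; 5 bumps 6 from row 2; 6 bumps 7 from row 3; 7 starts row 4. P = [[1, 3, 4, 8, 9], [2, 5], [6], [7]].

So P = [[1, 3, 4, 8, 9], [2, 5], [6], [7]].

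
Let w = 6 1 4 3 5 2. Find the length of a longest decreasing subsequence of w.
4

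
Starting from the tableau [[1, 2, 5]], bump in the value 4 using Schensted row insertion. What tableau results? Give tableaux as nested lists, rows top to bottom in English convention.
In row 1, 4 replaces 5 (the leftmost entry greater than 4); 5 is bumped to row 2. 5 starts a new row 2. The new tableau is [[1, 2, 4], [5]].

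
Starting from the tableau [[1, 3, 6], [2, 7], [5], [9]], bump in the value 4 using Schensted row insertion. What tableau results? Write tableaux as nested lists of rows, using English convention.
In row 1, 4 replaces 6 (the leftmost entry greater than 4); 6 is bumped to row 2. In row 2, 6 replaces 7 (the leftmost entry greater than 6); 7 is bumped to row 3. 7 is appended to row 3. The new tableau is [[1, 3, 4], [2, 6], [5, 7], [9]].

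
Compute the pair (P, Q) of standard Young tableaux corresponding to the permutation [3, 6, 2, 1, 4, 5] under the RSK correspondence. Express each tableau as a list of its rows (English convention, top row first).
P = [[1, 4, 5], [2, 6], [3]], Q = [[1, 2, 6], [3, 5], [4]]

Insert each entry of the permutation into P by Schensted row insertion, recording in Q the position of each new cell.

Insert 3: appended to row 1. P = [[3]].
Insert 6: appended to row 1. P = [[3, 6]].
Insert 2: 2 bumps 3 from row 1; 3 starts row 2. P = [[2, 6], [3]].
Insert 1: 1 bumps 2 from row 1; 2 bumps 3 from row 2; 3 starts row 3. P = [[1, 6], [2], [3]].
Insert 4: 4 bumps 6 from row 1; 6 appends to row 2. P = [[1, 4], [2, 6], [3]].
Insert 5: appended to row 1. P = [[1, 4, 5], [2, 6], [3]].

So P = [[1, 4, 5], [2, 6], [3]], Q = [[1, 2, 6], [3, 5], [4]].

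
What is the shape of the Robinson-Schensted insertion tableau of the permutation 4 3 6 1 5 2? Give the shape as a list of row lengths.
[2, 2, 2]

Row-insert each entry into an empty tableau.

After inserting 4: P = [[4]].
After inserting 3: P = [[3], [4]].
After inserting 6: P = [[3, 6], [4]].
After inserting 1: P = [[1, 6], [3], [4]].
After inserting 5: P = [[1, 5], [3, 6], [4]].
After inserting 2: P = [[1, 2], [3, 5], [4, 6]].

The final insertion tableau P = [[1, 2], [3, 5], [4, 6]] has shape [2, 2, 2].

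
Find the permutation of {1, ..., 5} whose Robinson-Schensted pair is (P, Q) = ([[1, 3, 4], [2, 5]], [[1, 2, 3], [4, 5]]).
Reverse RSK: for i = n, n-1, ..., 1, locate i in Q, remove the corresponding corner cell from P, and reverse-bump its entry up through P; the value ejected from row 1 is w(i).

So w = 2 3 5 1 4.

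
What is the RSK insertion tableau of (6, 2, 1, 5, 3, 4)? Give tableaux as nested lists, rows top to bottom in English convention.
Insert 6: appended to row 1. P = [[6]].
Insert 2: 2 bumps 6 from row 1; 6 starts row 2. P = [[2], [6]].
Insert 1: 1 bumps 2 from row 1; 2 bumps 6 from row 2; 6 starts row 3. P = [[1], [2], [6]].
Insert 5: appended to row 1. P = [[1, 5], [2], [6]].
Insert 3: 3 bumps 5 from row 1; 5 appends to row 2. P = [[1, 3], [2, 5], [6]].
Insert 4: appended to row 1. P = [[1, 3, 4], [2, 5], [6]].

So P = [[1, 3, 4], [2, 5], [6]].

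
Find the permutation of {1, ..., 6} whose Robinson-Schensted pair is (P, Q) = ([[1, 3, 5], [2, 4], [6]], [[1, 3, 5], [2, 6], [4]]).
Reverse RSK: for i = n, n-1, ..., 1, locate i in Q, remove the corresponding corner cell from P, and reverse-bump its entry up through P; the value ejected from row 1 is w(i).

So w = 6 2 4 1 5 3.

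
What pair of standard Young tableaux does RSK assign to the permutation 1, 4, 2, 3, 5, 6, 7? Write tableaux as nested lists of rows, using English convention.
P = [[1, 2, 3, 5, 6, 7], [4]], Q = [[1, 2, 4, 5, 6, 7], [3]]

Insert each entry of the permutation into P by Schensted row insertion, recording in Q the position of each new cell.

After inserting 1: P = [[1]].
After inserting 4: P = [[1, 4]].
After inserting 2: P = [[1, 2], [4]].
After inserting 3: P = [[1, 2, 3], [4]].
After inserting 5: P = [[1, 2, 3, 5], [4]].
After inserting 6: P = [[1, 2, 3, 5, 6], [4]].
After inserting 7: P = [[1, 2, 3, 5, 6, 7], [4]].

So P = [[1, 2, 3, 5, 6, 7], [4]], Q = [[1, 2, 4, 5, 6, 7], [3]].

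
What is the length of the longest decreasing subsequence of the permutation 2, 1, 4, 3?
2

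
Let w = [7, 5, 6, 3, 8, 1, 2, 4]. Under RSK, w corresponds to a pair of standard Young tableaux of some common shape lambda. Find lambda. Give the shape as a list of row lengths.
Row-insert each entry into an empty tableau.

After inserting 7: P = [[7]].
After inserting 5: P = [[5], [7]].
After inserting 6: P = [[5, 6], [7]].
After inserting 3: P = [[3, 6], [5], [7]].
After inserting 8: P = [[3, 6, 8], [5], [7]].
After inserting 1: P = [[1, 6, 8], [3], [5], [7]].
After inserting 2: P = [[1, 2, 8], [3, 6], [5], [7]].
After inserting 4: P = [[1, 2, 4], [3, 6, 8], [5], [7]].

The final insertion tableau P = [[1, 2, 4], [3, 6, 8], [5], [7]] has shape [3, 3, 1, 1].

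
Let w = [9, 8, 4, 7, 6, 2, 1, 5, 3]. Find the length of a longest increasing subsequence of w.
2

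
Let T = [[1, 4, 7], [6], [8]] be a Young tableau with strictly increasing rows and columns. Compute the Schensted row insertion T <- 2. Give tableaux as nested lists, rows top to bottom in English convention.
[[1, 2, 7], [4], [6], [8]]

In row 1, 2 replaces 4 (the leftmost entry greater than 2); 4 is bumped to row 2. In row 2, 4 replaces 6 (the leftmost entry greater than 4); 6 is bumped to row 3. In row 3, 6 replaces 8 (the leftmost entry greater than 6); 8 is bumped to row 4. 8 starts a new row 4. The new tableau is [[1, 2, 7], [4], [6], [8]].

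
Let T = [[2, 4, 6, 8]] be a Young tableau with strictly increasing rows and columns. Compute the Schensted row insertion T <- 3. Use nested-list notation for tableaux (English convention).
[[2, 3, 6, 8], [4]]

In row 1, 3 replaces 4 (the leftmost entry greater than 3); 4 is bumped to row 2. 4 starts a new row 2. The new tableau is [[2, 3, 6, 8], [4]].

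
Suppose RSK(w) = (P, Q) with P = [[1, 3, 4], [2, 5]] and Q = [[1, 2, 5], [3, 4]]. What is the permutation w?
2 5 1 3 4

Reverse the RSK construction: for i from n down to 1, find the cell of Q containing i, remove the entry at that cell from P, and reverse-bump it up through P; the value ejected from row 1 is w(i).

Step i=5: Q has 5 at row 1, column 3; remove that cell from P, ejecting 4. So w(5) = 4. P is now [[1, 3], [2, 5]].
Step i=4: Q has 4 at row 2, column 2; remove 5 from row 2 of P and reverse-bump: 5 enters row 1 and ejects 3. So w(4) = 3. P is now [[1, 5], [2]].
Step i=3: Q has 3 at row 2, column 1; remove 2 from row 2 of P and reverse-bump: 2 enters row 1 and ejects 1. So w(3) = 1. P is now [[2, 5]].
Step i=2: Q has 2 at row 1, column 2; remove that cell from P, ejecting 5. So w(2) = 5. P is now [[2]].
Step i=1: Q has 1 at row 1, column 1; remove that cell from P, ejecting 2. So w(1) = 2. P is now [].

So w = 2 5 1 3 4.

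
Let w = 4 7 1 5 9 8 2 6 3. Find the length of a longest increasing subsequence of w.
3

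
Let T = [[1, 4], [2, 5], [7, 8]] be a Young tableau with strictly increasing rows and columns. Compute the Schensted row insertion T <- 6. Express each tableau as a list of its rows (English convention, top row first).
[[1, 4, 6], [2, 5], [7, 8]]

6 is larger than every entry of row 1, so it is appended to row 1. The new tableau is [[1, 4, 6], [2, 5], [7, 8]].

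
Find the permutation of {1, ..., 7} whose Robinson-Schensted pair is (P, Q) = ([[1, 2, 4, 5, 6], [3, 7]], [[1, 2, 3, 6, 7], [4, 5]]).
1 3 7 2 4 5 6

Reverse the RSK construction: for i from n down to 1, find the cell of Q containing i, remove the entry at that cell from P, and reverse-bump it up through P; the value ejected from row 1 is w(i).

Step i=7: Q has 7 at row 1, column 5; remove that cell from P, ejecting 6. So w(7) = 6. P is now [[1, 2, 4, 5], [3, 7]].
Step i=6: Q has 6 at row 1, column 4; remove that cell from P, ejecting 5. So w(6) = 5. P is now [[1, 2, 4], [3, 7]].
Step i=5: Q has 5 at row 2, column 2; remove 7 from row 2 of P and reverse-bump: 7 enters row 1 and ejects 4. So w(5) = 4. P is now [[1, 2, 7], [3]].
Step i=4: Q has 4 at row 2, column 1; remove 3 from row 2 of P and reverse-bump: 3 enters row 1 and ejects 2. So w(4) = 2. P is now [[1, 3, 7]].
Step i=3: Q has 3 at row 1, column 3; remove that cell from P, ejecting 7. So w(3) = 7. P is now [[1, 3]].
Step i=2: Q has 2 at row 1, column 2; remove that cell from P, ejecting 3. So w(2) = 3. P is now [[1]].
Step i=1: Q has 1 at row 1, column 1; remove that cell from P, ejecting 1. So w(1) = 1. P is now [].

So w = 1 3 7 2 4 5 6.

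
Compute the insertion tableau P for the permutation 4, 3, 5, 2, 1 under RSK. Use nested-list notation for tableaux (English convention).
P = [[1, 5], [2], [3], [4]]

Insert 4: appended to row 1. P = [[4]].
Insert 3: 3 bumps 4 from row 1; 4 starts row 2. P = [[3], [4]].
Insert 5: appended to row 1. P = [[3, 5], [4]].
Insert 2: 2 bumps 3 from row 1; 3 bumps 4 from row 2; 4 starts row 3. P = [[2, 5], [3], [4]].
Insert 1: 1 bumps 2 from row 1; 2 bumps 3 from row 2; 3 bumps 4 from row 3; 4 starts row 4. P = [[1, 5], [2], [3], [4]].

So P = [[1, 5], [2], [3], [4]].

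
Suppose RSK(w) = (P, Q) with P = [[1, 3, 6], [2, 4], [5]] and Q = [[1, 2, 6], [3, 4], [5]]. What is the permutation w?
Reverse the RSK construction: for i from n down to 1, find the cell of Q containing i, remove the entry at that cell from P, and reverse-bump it up through P; the value ejected from row 1 is w(i).

Step i=6: Q has 6 at row 1, column 3; remove that cell from P, ejecting 6. So w(6) = 6. P is now [[1, 3], [2, 4], [5]].
Step i=5: Q has 5 at row 3, column 1; remove 5 from row 3 of P and reverse-bump: 5 enters row 2 and ejects 4; 4 enters row 1 and ejects 3. So w(5) = 3. P is now [[1, 4], [2, 5]].
Step i=4: Q has 4 at row 2, column 2; remove 5 from row 2 of P and reverse-bump: 5 enters row 1 and ejects 4. So w(4) = 4. P is now [[1, 5], [2]].
Step i=3: Q has 3 at row 2, column 1; remove 2 from row 2 of P and reverse-bump: 2 enters row 1 and ejects 1. So w(3) = 1. P is now [[2, 5]].
Step i=2: Q has 2 at row 1, column 2; remove that cell from P, ejecting 5. So w(2) = 5. P is now [[2]].
Step i=1: Q has 1 at row 1, column 1; remove that cell from P, ejecting 2. So w(1) = 2. P is now [].

So w = 2 5 1 4 3 6.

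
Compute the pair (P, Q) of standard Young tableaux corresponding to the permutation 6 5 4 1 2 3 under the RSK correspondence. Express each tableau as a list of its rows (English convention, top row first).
Insert each entry of the permutation into P by Schensted row insertion, recording in Q the position of each new cell.

After inserting 6: P = [[6]].
After inserting 5: P = [[5], [6]].
After inserting 4: P = [[4], [5], [6]].
After inserting 1: P = [[1], [4], [5], [6]].
After inserting 2: P = [[1, 2], [4], [5], [6]].
After inserting 3: P = [[1, 2, 3], [4], [5], [6]].

So P = [[1, 2, 3], [4], [5], [6]], Q = [[1, 5, 6], [2], [3], [4]].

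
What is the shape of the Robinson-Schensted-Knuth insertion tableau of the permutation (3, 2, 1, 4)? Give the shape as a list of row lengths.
[2, 1, 1]

Row-insert each entry into an empty tableau.

After inserting 3: P = [[3]].
After inserting 2: P = [[2], [3]].
After inserting 1: P = [[1], [2], [3]].
After inserting 4: P = [[1, 4], [2], [3]].

The final insertion tableau P = [[1, 4], [2], [3]] has shape [2, 1, 1].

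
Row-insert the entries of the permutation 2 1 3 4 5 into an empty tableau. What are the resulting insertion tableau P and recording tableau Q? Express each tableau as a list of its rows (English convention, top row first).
Insert each entry of the permutation into P by Schensted row insertion, recording in Q the position of each new cell.

Insert 2: appended to row 1. P = [[2]], Q = [[1]].
Insert 1: 1 bumps 2 from row 1; 2 starts row 2. P = [[1], [2]], Q = [[1], [2]].
Insert 3: appended to row 1. P = [[1, 3], [2]], Q = [[1, 3], [2]].
Insert 4: appended to row 1. P = [[1, 3, 4], [2]], Q = [[1, 3, 4], [2]].
Insert 5: appended to row 1. P = [[1, 3, 4, 5], [2]], Q = [[1, 3, 4, 5], [2]].

So P = [[1, 3, 4, 5], [2]], Q = [[1, 3, 4, 5], [2]].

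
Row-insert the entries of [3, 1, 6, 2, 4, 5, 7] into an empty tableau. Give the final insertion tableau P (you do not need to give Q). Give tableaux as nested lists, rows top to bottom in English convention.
P = [[1, 2, 4, 5, 7], [3, 6]]

Insert 3: appended to row 1. P = [[3]].
Insert 1: 1 bumps 3 from row 1; 3 starts row 2. P = [[1], [3]].
Insert 6: appended to row 1. P = [[1, 6], [3]].
Insert 2: 2 bumps 6 from row 1; 6 appends to row 2. P = [[1, 2], [3, 6]].
Insert 4: appended to row 1. P = [[1, 2, 4], [3, 6]].
Insert 5: appended to row 1. P = [[1, 2, 4, 5], [3, 6]].
Insert 7: appended to row 1. P = [[1, 2, 4, 5, 7], [3, 6]].

So P = [[1, 2, 4, 5, 7], [3, 6]].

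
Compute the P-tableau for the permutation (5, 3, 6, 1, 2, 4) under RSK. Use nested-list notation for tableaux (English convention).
P = [[1, 2, 4], [3, 6], [5]]

Insert 5: appended to row 1. P = [[5]].
Insert 3: 3 bumps 5 from row 1; 5 starts row 2. P = [[3], [5]].
Insert 6: appended to row 1. P = [[3, 6], [5]].
Insert 1: 1 bumps 3 from row 1; 3 bumps 5 from row 2; 5 starts row 3. P = [[1, 6], [3], [5]].
Insert 2: 2 bumps 6 from row 1; 6 appends to row 2. P = [[1, 2], [3, 6], [5]].
Insert 4: appended to row 1. P = [[1, 2, 4], [3, 6], [5]].

So P = [[1, 2, 4], [3, 6], [5]].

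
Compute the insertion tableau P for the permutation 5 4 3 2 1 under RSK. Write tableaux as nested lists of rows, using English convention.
After inserting 5: P = [[5]].
After inserting 4: P = [[4], [5]].
After inserting 3: P = [[3], [4], [5]].
After inserting 2: P = [[2], [3], [4], [5]].
After inserting 1: P = [[1], [2], [3], [4], [5]].

So P = [[1], [2], [3], [4], [5]].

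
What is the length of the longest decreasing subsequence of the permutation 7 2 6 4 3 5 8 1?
5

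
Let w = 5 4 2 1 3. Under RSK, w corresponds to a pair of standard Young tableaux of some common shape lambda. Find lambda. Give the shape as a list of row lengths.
Row-insert each entry into an empty tableau.

After inserting 5: P = [[5]].
After inserting 4: P = [[4], [5]].
After inserting 2: P = [[2], [4], [5]].
After inserting 1: P = [[1], [2], [4], [5]].
After inserting 3: P = [[1, 3], [2], [4], [5]].

The final insertion tableau P = [[1, 3], [2], [4], [5]] has shape [2, 1, 1, 1].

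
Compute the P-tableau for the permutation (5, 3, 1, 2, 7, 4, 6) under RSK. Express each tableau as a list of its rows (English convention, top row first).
P = [[1, 2, 4, 6], [3, 7], [5]]

Insert 5: appended to row 1. P = [[5]].
Insert 3: 3 bumps 5 from row 1; 5 starts row 2. P = [[3], [5]].
Insert 1: 1 bumps 3 from row 1; 3 bumps 5 from row 2; 5 starts row 3. P = [[1], [3], [5]].
Insert 2: appended to row 1. P = [[1, 2], [3], [5]].
Insert 7: appended to row 1. P = [[1, 2, 7], [3], [5]].
Insert 4: 4 bumps 7 from row 1; 7 appends to row 2. P = [[1, 2, 4], [3, 7], [5]].
Insert 6: appended to row 1. P = [[1, 2, 4, 6], [3, 7], [5]].

So P = [[1, 2, 4, 6], [3, 7], [5]].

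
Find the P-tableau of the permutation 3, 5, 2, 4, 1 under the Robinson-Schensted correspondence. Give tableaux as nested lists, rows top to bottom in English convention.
P = [[1, 4], [2, 5], [3]]

Insert 3: appended to row 1. P = [[3]].
Insert 5: appended to row 1. P = [[3, 5]].
Insert 2: 2 bumps 3 from row 1; 3 starts row 2. P = [[2, 5], [3]].
Insert 4: 4 bumps 5 from row 1; 5 appends to row 2. P = [[2, 4], [3, 5]].
Insert 1: 1 bumps 2 from row 1; 2 bumps 3 from row 2; 3 starts row 3. P = [[1, 4], [2, 5], [3]].

So P = [[1, 4], [2, 5], [3]].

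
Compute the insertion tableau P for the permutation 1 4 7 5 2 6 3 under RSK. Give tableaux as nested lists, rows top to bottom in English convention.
P = [[1, 2, 3, 6], [4, 5], [7]]

Insert 1: appended to row 1. P = [[1]].
Insert 4: appended to row 1. P = [[1, 4]].
Insert 7: appended to row 1. P = [[1, 4, 7]].
Insert 5: 5 bumps 7 from row 1; 7 starts row 2. P = [[1, 4, 5], [7]].
Insert 2: 2 bumps 4 from row 1; 4 bumps 7 from row 2; 7 starts row 3. P = [[1, 2, 5], [4], [7]].
Insert 6: appended to row 1. P = [[1, 2, 5, 6], [4], [7]].
Insert 3: 3 bumps 5 from row 1; 5 appends to row 2. P = [[1, 2, 3, 6], [4, 5], [7]].

So P = [[1, 2, 3, 6], [4, 5], [7]].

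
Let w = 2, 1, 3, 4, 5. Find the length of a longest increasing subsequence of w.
4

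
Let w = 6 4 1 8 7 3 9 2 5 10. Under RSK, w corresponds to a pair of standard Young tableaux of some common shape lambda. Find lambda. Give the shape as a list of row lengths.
[4, 3, 2, 1]

RSK row insertion gives P = [[1, 2, 5, 10], [3, 7, 9], [4, 8], [6]], which has shape [4, 3, 2, 1].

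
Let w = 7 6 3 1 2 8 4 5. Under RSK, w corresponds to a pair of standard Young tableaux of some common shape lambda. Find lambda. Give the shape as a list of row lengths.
Row-insert each entry into an empty tableau.

After inserting 7: P = [[7]].
After inserting 6: P = [[6], [7]].
After inserting 3: P = [[3], [6], [7]].
After inserting 1: P = [[1], [3], [6], [7]].
After inserting 2: P = [[1, 2], [3], [6], [7]].
After inserting 8: P = [[1, 2, 8], [3], [6], [7]].
After inserting 4: P = [[1, 2, 4], [3, 8], [6], [7]].
After inserting 5: P = [[1, 2, 4, 5], [3, 8], [6], [7]].

The final insertion tableau P = [[1, 2, 4, 5], [3, 8], [6], [7]] has shape [4, 2, 1, 1].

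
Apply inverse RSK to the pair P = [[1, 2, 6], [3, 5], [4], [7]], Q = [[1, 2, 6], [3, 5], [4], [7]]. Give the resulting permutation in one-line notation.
Reverse the RSK construction: for i from n down to 1, find the cell of Q containing i, remove the entry at that cell from P, and reverse-bump it up through P; the value ejected from row 1 is w(i).

Step i=7: Q has 7 at row 4, column 1; remove 7 from row 4 of P and reverse-bump: 7 enters row 3 and ejects 4; 4 enters row 2 and ejects 3; 3 enters row 1 and ejects 2. So w(7) = 2. P is now [[1, 3, 6], [4, 5], [7]].
Step i=6: Q has 6 at row 1, column 3; remove that cell from P, ejecting 6. So w(6) = 6. P is now [[1, 3], [4, 5], [7]].
Step i=5: Q has 5 at row 2, column 2; remove 5 from row 2 of P and reverse-bump: 5 enters row 1 and ejects 3. So w(5) = 3. P is now [[1, 5], [4], [7]].
Step i=4: Q has 4 at row 3, column 1; remove 7 from row 3 of P and reverse-bump: 7 enters row 2 and ejects 4; 4 enters row 1 and ejects 1. So w(4) = 1. P is now [[4, 5], [7]].
Step i=3: Q has 3 at row 2, column 1; remove 7 from row 2 of P and reverse-bump: 7 enters row 1 and ejects 5. So w(3) = 5. P is now [[4, 7]].
Step i=2: Q has 2 at row 1, column 2; remove that cell from P, ejecting 7. So w(2) = 7. P is now [[4]].
Step i=1: Q has 1 at row 1, column 1; remove that cell from P, ejecting 4. So w(1) = 4. P is now [].

So w = 4 7 5 1 3 6 2.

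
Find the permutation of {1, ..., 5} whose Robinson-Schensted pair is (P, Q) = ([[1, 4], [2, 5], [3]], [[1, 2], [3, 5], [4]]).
3 5 2 1 4

Reverse the RSK construction: for i from n down to 1, find the cell of Q containing i, remove the entry at that cell from P, and reverse-bump it up through P; the value ejected from row 1 is w(i).

Step i=5: Q has 5 at row 2, column 2; remove 5 from row 2 of P and reverse-bump: 5 enters row 1 and ejects 4. So w(5) = 4. P is now [[1, 5], [2], [3]].
Step i=4: Q has 4 at row 3, column 1; remove 3 from row 3 of P and reverse-bump: 3 enters row 2 and ejects 2; 2 enters row 1 and ejects 1. So w(4) = 1. P is now [[2, 5], [3]].
Step i=3: Q has 3 at row 2, column 1; remove 3 from row 2 of P and reverse-bump: 3 enters row 1 and ejects 2. So w(3) = 2. P is now [[3, 5]].
Step i=2: Q has 2 at row 1, column 2; remove that cell from P, ejecting 5. So w(2) = 5. P is now [[3]].
Step i=1: Q has 1 at row 1, column 1; remove that cell from P, ejecting 3. So w(1) = 3. P is now [].

So w = 3 5 2 1 4.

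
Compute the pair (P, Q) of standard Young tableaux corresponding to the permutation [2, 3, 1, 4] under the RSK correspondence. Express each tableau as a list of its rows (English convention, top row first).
Insert each entry of the permutation into P by Schensted row insertion, recording in Q the position of each new cell.

Insert 2: appended to row 1. P = [[2]].
Insert 3: appended to row 1. P = [[2, 3]].
Insert 1: 1 bumps 2 from row 1; 2 starts row 2. P = [[1, 3], [2]].
Insert 4: appended to row 1. P = [[1, 3, 4], [2]].

So P = [[1, 3, 4], [2]], Q = [[1, 2, 4], [3]].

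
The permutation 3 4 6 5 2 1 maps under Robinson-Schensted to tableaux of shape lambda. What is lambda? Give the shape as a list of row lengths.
[3, 1, 1, 1]

RSK row insertion gives P = [[1, 4, 5], [2], [3], [6]], which has shape [3, 1, 1, 1].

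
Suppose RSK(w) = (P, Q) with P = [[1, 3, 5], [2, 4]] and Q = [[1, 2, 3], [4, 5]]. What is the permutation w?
Reverse the RSK construction: for i from n down to 1, find the cell of Q containing i, remove the entry at that cell from P, and reverse-bump it up through P; the value ejected from row 1 is w(i).

Step i=5: Q has 5 at row 2, column 2; remove 4 from row 2 of P and reverse-bump: 4 enters row 1 and ejects 3. So w(5) = 3. P is now [[1, 4, 5], [2]].
Step i=4: Q has 4 at row 2, column 1; remove 2 from row 2 of P and reverse-bump: 2 enters row 1 and ejects 1. So w(4) = 1. P is now [[2, 4, 5]].
Step i=3: Q has 3 at row 1, column 3; remove that cell from P, ejecting 5. So w(3) = 5. P is now [[2, 4]].
Step i=2: Q has 2 at row 1, column 2; remove that cell from P, ejecting 4. So w(2) = 4. P is now [[2]].
Step i=1: Q has 1 at row 1, column 1; remove that cell from P, ejecting 2. So w(1) = 2. P is now [].

So w = 2 4 5 1 3.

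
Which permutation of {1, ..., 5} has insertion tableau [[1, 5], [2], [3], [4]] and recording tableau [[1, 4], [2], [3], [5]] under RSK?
4 3 2 5 1

Reverse RSK: for i = n, n-1, ..., 1, locate i in Q, remove the corresponding corner cell from P, and reverse-bump its entry up through P; the value ejected from row 1 is w(i).

So w = 4 3 2 5 1.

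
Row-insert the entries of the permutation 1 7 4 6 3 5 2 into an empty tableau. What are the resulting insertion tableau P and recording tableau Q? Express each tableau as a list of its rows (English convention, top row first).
P = [[1, 2, 5], [3, 6], [4], [7]], Q = [[1, 2, 4], [3, 6], [5], [7]]

Insert each entry of the permutation into P by Schensted row insertion, recording in Q the position of each new cell.

Insert 1: appended to row 1. P = [[1]], Q = [[1]].
Insert 7: appended to row 1. P = [[1, 7]], Q = [[1, 2]].
Insert 4: 4 bumps 7 from row 1; 7 starts row 2. P = [[1, 4], [7]], Q = [[1, 2], [3]].
Insert 6: appended to row 1. P = [[1, 4, 6], [7]], Q = [[1, 2, 4], [3]].
Insert 3: 3 bumps 4 from row 1; 4 bumps 7 from row 2; 7 starts row 3. P = [[1, 3, 6], [4], [7]], Q = [[1, 2, 4], [3], [5]].
Insert 5: 5 bumps 6 from row 1; 6 appends to row 2. P = [[1, 3, 5], [4, 6], [7]], Q = [[1, 2, 4], [3, 6], [5]].
Insert 2: 2 bumps 3 from row 1; 3 bumps 4 from row 2; 4 bumps 7 from row 3; 7 starts row 4. P = [[1, 2, 5], [3, 6], [4], [7]], Q = [[1, 2, 4], [3, 6], [5], [7]].

So P = [[1, 2, 5], [3, 6], [4], [7]], Q = [[1, 2, 4], [3, 6], [5], [7]].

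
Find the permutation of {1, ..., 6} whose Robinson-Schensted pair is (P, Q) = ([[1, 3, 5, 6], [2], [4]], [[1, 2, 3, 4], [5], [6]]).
Reverse the RSK construction: for i from n down to 1, find the cell of Q containing i, remove the entry at that cell from P, and reverse-bump it up through P; the value ejected from row 1 is w(i).

Step i=6: Q has 6 at row 3, column 1; remove 4 from row 3 of P and reverse-bump: 4 enters row 2 and ejects 2; 2 enters row 1 and ejects 1. So w(6) = 1. P is now [[2, 3, 5, 6], [4]].
Step i=5: Q has 5 at row 2, column 1; remove 4 from row 2 of P and reverse-bump: 4 enters row 1 and ejects 3. So w(5) = 3. P is now [[2, 4, 5, 6]].
Step i=4: Q has 4 at row 1, column 4; remove that cell from P, ejecting 6. So w(4) = 6. P is now [[2, 4, 5]].
Step i=3: Q has 3 at row 1, column 3; remove that cell from P, ejecting 5. So w(3) = 5. P is now [[2, 4]].
Step i=2: Q has 2 at row 1, column 2; remove that cell from P, ejecting 4. So w(2) = 4. P is now [[2]].
Step i=1: Q has 1 at row 1, column 1; remove that cell from P, ejecting 2. So w(1) = 2. P is now [].

So w = 2 4 5 6 3 1.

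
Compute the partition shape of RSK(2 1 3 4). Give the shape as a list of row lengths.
RSK row insertion gives P = [[1, 3, 4], [2]], which has shape [3, 1].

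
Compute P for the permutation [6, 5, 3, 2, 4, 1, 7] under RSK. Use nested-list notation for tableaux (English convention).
After inserting 6: P = [[6]].
After inserting 5: P = [[5], [6]].
After inserting 3: P = [[3], [5], [6]].
After inserting 2: P = [[2], [3], [5], [6]].
After inserting 4: P = [[2, 4], [3], [5], [6]].
After inserting 1: P = [[1, 4], [2], [3], [5], [6]].
After inserting 7: P = [[1, 4, 7], [2], [3], [5], [6]].

So P = [[1, 4, 7], [2], [3], [5], [6]].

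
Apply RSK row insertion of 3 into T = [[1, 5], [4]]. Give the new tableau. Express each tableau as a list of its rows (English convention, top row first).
In row 1, 3 replaces 5 (the leftmost entry greater than 3); 5 is bumped to row 2. 5 is appended to row 2. The new tableau is [[1, 3], [4, 5]].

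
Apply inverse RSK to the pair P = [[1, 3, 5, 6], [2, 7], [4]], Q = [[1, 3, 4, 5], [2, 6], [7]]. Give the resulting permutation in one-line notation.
Reverse the RSK construction: for i from n down to 1, find the cell of Q containing i, remove the entry at that cell from P, and reverse-bump it up through P; the value ejected from row 1 is w(i).

Step i=7: Q has 7 at row 3, column 1; remove 4 from row 3 of P and reverse-bump: 4 enters row 2 and ejects 2; 2 enters row 1 and ejects 1. So w(7) = 1. P is now [[2, 3, 5, 6], [4, 7]].
Step i=6: Q has 6 at row 2, column 2; remove 7 from row 2 of P and reverse-bump: 7 enters row 1 and ejects 6. So w(6) = 6. P is now [[2, 3, 5, 7], [4]].
Step i=5: Q has 5 at row 1, column 4; remove that cell from P, ejecting 7. So w(5) = 7. P is now [[2, 3, 5], [4]].
Step i=4: Q has 4 at row 1, column 3; remove that cell from P, ejecting 5. So w(4) = 5. P is now [[2, 3], [4]].
Step i=3: Q has 3 at row 1, column 2; remove that cell from P, ejecting 3. So w(3) = 3. P is now [[2], [4]].
Step i=2: Q has 2 at row 2, column 1; remove 4 from row 2 of P and reverse-bump: 4 enters row 1 and ejects 2. So w(2) = 2. P is now [[4]].
Step i=1: Q has 1 at row 1, column 1; remove that cell from P, ejecting 4. So w(1) = 4. P is now [].

So w = 4 2 3 5 7 6 1.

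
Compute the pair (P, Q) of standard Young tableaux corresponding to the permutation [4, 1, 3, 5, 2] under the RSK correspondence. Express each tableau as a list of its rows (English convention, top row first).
P = [[1, 2, 5], [3], [4]], Q = [[1, 3, 4], [2], [5]]

Insert each entry of the permutation into P by Schensted row insertion, recording in Q the position of each new cell.

After inserting 4: P = [[4]].
After inserting 1: P = [[1], [4]].
After inserting 3: P = [[1, 3], [4]].
After inserting 5: P = [[1, 3, 5], [4]].
After inserting 2: P = [[1, 2, 5], [3], [4]].

So P = [[1, 2, 5], [3], [4]], Q = [[1, 3, 4], [2], [5]].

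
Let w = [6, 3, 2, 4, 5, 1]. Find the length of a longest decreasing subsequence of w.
4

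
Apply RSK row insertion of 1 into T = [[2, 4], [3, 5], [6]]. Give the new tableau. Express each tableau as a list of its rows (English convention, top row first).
[[1, 4], [2, 5], [3], [6]]

In row 1, 1 replaces 2 (the leftmost entry greater than 1); 2 is bumped to row 2. In row 2, 2 replaces 3 (the leftmost entry greater than 2); 3 is bumped to row 3. In row 3, 3 replaces 6 (the leftmost entry greater than 3); 6 is bumped to row 4. 6 starts a new row 4. The new tableau is [[1, 4], [2, 5], [3], [6]].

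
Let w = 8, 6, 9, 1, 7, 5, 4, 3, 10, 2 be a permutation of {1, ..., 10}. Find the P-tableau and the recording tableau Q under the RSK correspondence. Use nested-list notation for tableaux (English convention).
Insert each entry of the permutation into P by Schensted row insertion, recording in Q the position of each new cell.

After inserting 8: P = [[8]].
After inserting 6: P = [[6], [8]].
After inserting 9: P = [[6, 9], [8]].
After inserting 1: P = [[1, 9], [6], [8]].
After inserting 7: P = [[1, 7], [6, 9], [8]].
After inserting 5: P = [[1, 5], [6, 7], [8, 9]].
After inserting 4: P = [[1, 4], [5, 7], [6, 9], [8]].
After inserting 3: P = [[1, 3], [4, 7], [5, 9], [6], [8]].
After inserting 10: P = [[1, 3, 10], [4, 7], [5, 9], [6], [8]].
After inserting 2: P = [[1, 2, 10], [3, 7], [4, 9], [5], [6], [8]].

So P = [[1, 2, 10], [3, 7], [4, 9], [5], [6], [8]], Q = [[1, 3, 9], [2, 5], [4, 6], [7], [8], [10]].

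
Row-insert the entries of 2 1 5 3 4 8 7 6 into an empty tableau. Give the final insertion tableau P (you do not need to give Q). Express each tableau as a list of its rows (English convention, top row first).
P = [[1, 3, 4, 6], [2, 5, 7], [8]]

Insert 2: appended to row 1. P = [[2]].
Insert 1: 1 bumps 2 from row 1; 2 starts row 2. P = [[1], [2]].
Insert 5: appended to row 1. P = [[1, 5], [2]].
Insert 3: 3 bumps 5 from row 1; 5 appends to row 2. P = [[1, 3], [2, 5]].
Insert 4: appended to row 1. P = [[1, 3, 4], [2, 5]].
Insert 8: appended to row 1. P = [[1, 3, 4, 8], [2, 5]].
Insert 7: 7 bumps 8 from row 1; 8 appends to row 2. P = [[1, 3, 4, 7], [2, 5, 8]].
Insert 6: 6 bumps 7 from row 1; 7 bumps 8 from row 2; 8 starts row 3. P = [[1, 3, 4, 6], [2, 5, 7], [8]].

So P = [[1, 3, 4, 6], [2, 5, 7], [8]].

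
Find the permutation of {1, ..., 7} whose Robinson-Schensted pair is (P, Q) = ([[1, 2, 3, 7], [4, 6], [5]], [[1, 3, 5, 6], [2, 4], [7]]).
Reverse the RSK construction: for i from n down to 1, find the cell of Q containing i, remove the entry at that cell from P, and reverse-bump it up through P; the value ejected from row 1 is w(i).

Step i=7: Q has 7 at row 3, column 1; remove 5 from row 3 of P and reverse-bump: 5 enters row 2 and ejects 4; 4 enters row 1 and ejects 3. So w(7) = 3. P is now [[1, 2, 4, 7], [5, 6]].
Step i=6: Q has 6 at row 1, column 4; remove that cell from P, ejecting 7. So w(6) = 7. P is now [[1, 2, 4], [5, 6]].
Step i=5: Q has 5 at row 1, column 3; remove that cell from P, ejecting 4. So w(5) = 4. P is now [[1, 2], [5, 6]].
Step i=4: Q has 4 at row 2, column 2; remove 6 from row 2 of P and reverse-bump: 6 enters row 1 and ejects 2. So w(4) = 2. P is now [[1, 6], [5]].
Step i=3: Q has 3 at row 1, column 2; remove that cell from P, ejecting 6. So w(3) = 6. P is now [[1], [5]].
Step i=2: Q has 2 at row 2, column 1; remove 5 from row 2 of P and reverse-bump: 5 enters row 1 and ejects 1. So w(2) = 1. P is now [[5]].
Step i=1: Q has 1 at row 1, column 1; remove that cell from P, ejecting 5. So w(1) = 5. P is now [].

So w = 5 1 6 2 4 7 3.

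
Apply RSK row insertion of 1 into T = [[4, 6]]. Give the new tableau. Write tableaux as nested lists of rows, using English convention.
[[1, 6], [4]]

In row 1, 1 replaces 4 (the leftmost entry greater than 1); 4 is bumped to row 2. 4 starts a new row 2. The new tableau is [[1, 6], [4]].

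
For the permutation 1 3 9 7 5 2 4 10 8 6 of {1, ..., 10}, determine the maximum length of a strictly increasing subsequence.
4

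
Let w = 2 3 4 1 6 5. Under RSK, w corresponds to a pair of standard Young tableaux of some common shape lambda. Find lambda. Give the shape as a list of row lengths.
RSK row insertion gives P = [[1, 3, 4, 5], [2, 6]], which has shape [4, 2].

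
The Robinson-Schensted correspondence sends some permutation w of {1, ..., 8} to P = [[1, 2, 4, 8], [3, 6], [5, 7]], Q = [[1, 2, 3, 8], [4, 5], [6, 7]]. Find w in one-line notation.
1 5 7 3 6 2 4 8

Reverse the RSK construction: for i from n down to 1, find the cell of Q containing i, remove the entry at that cell from P, and reverse-bump it up through P; the value ejected from row 1 is w(i).

Step i=8: Q has 8 at row 1, column 4; remove that cell from P, ejecting 8. So w(8) = 8. P is now [[1, 2, 4], [3, 6], [5, 7]].
Step i=7: Q has 7 at row 3, column 2; remove 7 from row 3 of P and reverse-bump: 7 enters row 2 and ejects 6; 6 enters row 1 and ejects 4. So w(7) = 4. P is now [[1, 2, 6], [3, 7], [5]].
Step i=6: Q has 6 at row 3, column 1; remove 5 from row 3 of P and reverse-bump: 5 enters row 2 and ejects 3; 3 enters row 1 and ejects 2. So w(6) = 2. P is now [[1, 3, 6], [5, 7]].
Step i=5: Q has 5 at row 2, column 2; remove 7 from row 2 of P and reverse-bump: 7 enters row 1 and ejects 6. So w(5) = 6. P is now [[1, 3, 7], [5]].
Step i=4: Q has 4 at row 2, column 1; remove 5 from row 2 of P and reverse-bump: 5 enters row 1 and ejects 3. So w(4) = 3. P is now [[1, 5, 7]].
Step i=3: Q has 3 at row 1, column 3; remove that cell from P, ejecting 7. So w(3) = 7. P is now [[1, 5]].
Step i=2: Q has 2 at row 1, column 2; remove that cell from P, ejecting 5. So w(2) = 5. P is now [[1]].
Step i=1: Q has 1 at row 1, column 1; remove that cell from P, ejecting 1. So w(1) = 1. P is now [].

So w = 1 5 7 3 6 2 4 8.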